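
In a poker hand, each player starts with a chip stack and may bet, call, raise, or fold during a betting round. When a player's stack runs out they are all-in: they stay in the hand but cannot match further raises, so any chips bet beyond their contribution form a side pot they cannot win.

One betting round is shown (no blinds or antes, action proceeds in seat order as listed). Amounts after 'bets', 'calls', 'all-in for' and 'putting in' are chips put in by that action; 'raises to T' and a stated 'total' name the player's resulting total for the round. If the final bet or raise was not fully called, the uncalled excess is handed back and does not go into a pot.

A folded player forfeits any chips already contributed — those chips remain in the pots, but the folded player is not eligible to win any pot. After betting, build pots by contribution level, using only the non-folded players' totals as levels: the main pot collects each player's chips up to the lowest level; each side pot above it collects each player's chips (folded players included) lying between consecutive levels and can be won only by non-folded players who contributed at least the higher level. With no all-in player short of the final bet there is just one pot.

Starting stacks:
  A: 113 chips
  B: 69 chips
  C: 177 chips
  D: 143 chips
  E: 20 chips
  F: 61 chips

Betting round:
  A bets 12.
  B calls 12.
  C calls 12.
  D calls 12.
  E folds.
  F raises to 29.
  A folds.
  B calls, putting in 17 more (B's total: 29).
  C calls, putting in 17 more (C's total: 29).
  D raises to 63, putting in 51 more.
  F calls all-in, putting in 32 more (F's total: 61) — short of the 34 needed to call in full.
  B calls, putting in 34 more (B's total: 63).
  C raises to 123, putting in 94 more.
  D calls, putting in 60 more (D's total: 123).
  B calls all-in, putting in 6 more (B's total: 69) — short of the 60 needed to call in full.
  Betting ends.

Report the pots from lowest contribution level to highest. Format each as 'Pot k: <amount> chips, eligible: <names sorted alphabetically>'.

Pot 1: 256 chips, eligible: B, C, D, F
Pot 2: 24 chips, eligible: B, C, D
Pot 3: 108 chips, eligible: C, D

Derivation:
Contributions: A=12, B=69, C=123, D=123, F=61
Folded: A, E
Pot levels (distinct totals of non-folded players): 61, 69, 123
Layer 1-61: A 12 + B 61 + C 61 + D 61 + F 61 = 256 chips; eligible B, C, D, F
Layer 62-69: 8 each from B, C, D = 8*3 = 24 chips; eligible B, C, D
Layer 70-123: 54 each from C, D = 54*2 = 108 chips; eligible C, D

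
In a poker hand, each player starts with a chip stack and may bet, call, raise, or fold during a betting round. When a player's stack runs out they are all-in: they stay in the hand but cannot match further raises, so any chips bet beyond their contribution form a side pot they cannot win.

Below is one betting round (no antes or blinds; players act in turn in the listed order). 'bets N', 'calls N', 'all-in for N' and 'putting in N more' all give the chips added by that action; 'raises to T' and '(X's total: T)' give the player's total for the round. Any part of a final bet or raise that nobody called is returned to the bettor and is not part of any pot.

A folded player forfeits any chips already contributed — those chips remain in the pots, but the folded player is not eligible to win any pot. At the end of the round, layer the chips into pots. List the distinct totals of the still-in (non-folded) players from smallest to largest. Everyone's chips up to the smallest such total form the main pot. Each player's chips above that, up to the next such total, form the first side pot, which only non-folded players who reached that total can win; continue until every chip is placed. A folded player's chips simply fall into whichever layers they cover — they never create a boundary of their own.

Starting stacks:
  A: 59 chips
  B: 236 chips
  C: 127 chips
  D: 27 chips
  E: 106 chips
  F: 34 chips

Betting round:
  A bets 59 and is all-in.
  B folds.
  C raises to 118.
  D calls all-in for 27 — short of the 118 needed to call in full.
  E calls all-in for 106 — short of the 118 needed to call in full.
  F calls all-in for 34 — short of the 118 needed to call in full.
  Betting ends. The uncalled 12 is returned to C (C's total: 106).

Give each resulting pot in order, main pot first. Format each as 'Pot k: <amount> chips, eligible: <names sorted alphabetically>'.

Pot 1: 135 chips, eligible: A, C, D, E, F
Pot 2: 28 chips, eligible: A, C, E, F
Pot 3: 75 chips, eligible: A, C, E
Pot 4: 94 chips, eligible: C, E

Derivation:
Contributions (after 12 returned to C): A=59, C=106, D=27, E=106, F=34
Folded: B
Pot levels (distinct totals of non-folded players): 27, 34, 59, 106
Layer 1-27: 27 each from A, C, D, E, F = 27*5 = 135 chips; eligible A, C, D, E, F
Layer 28-34: 7 each from A, C, E, F = 7*4 = 28 chips; eligible A, C, E, F
Layer 35-59: 25 each from A, C, E = 25*3 = 75 chips; eligible A, C, E
Layer 60-106: 47 each from C, E = 47*2 = 94 chips; eligible C, E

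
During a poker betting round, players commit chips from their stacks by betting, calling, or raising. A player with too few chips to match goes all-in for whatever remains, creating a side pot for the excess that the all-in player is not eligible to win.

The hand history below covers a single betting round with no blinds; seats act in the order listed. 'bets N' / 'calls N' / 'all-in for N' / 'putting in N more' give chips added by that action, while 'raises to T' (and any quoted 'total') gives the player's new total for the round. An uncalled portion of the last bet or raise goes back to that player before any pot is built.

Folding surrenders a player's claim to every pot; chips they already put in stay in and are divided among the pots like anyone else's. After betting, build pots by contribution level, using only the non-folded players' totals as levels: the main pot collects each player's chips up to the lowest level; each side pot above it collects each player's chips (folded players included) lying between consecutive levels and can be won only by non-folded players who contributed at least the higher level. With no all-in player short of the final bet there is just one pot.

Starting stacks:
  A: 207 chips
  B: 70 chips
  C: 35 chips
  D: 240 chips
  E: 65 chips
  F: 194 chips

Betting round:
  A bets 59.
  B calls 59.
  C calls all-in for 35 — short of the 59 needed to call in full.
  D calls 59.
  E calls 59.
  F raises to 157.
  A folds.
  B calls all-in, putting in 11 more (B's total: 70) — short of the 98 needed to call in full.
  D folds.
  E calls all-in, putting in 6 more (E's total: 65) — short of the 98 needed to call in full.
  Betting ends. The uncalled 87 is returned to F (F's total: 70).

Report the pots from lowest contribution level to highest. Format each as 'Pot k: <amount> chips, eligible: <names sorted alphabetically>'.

Contributions (after 87 returned to F): A=59, B=70, C=35, D=59, E=65, F=70
Folded: A, D
Pot levels (distinct totals of non-folded players): 35, 65, 70
Layer 1-35: 35 each from A, B, C, D, E, F = 35*6 = 210 chips; eligible B, C, E, F
Layer 36-65: A 24 + B 30 + D 24 + E 30 + F 30 = 138 chips; eligible B, E, F
Layer 66-70: 5 each from B, F = 5*2 = 10 chips; eligible B, F

Pot 1: 210 chips, eligible: B, C, E, F
Pot 2: 138 chips, eligible: B, E, F
Pot 3: 10 chips, eligible: B, F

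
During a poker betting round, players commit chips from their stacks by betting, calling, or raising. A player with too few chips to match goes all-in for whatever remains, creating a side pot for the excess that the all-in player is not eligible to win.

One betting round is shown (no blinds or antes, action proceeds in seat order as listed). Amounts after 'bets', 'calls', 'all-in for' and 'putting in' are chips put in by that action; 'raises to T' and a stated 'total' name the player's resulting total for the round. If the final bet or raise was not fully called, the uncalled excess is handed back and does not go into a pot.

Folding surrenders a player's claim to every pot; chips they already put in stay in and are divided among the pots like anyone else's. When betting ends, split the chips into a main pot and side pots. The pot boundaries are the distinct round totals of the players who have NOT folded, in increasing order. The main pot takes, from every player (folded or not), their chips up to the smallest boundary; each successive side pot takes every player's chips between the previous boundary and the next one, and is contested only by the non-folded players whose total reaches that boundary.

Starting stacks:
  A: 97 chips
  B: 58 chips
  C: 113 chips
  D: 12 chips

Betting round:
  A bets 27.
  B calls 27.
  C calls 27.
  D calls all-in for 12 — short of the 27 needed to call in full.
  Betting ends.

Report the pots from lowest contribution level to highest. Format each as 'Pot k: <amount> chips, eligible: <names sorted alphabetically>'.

Pot 1: 48 chips, eligible: A, B, C, D
Pot 2: 45 chips, eligible: A, B, C

Derivation:
Contributions: A=27, B=27, C=27, D=12
Pot levels (distinct totals of non-folded players): 12, 27
Layer 1-12: 12 each from A, B, C, D = 12*4 = 48 chips; eligible A, B, C, D
Layer 13-27: 15 each from A, B, C = 15*3 = 45 chips; eligible A, B, C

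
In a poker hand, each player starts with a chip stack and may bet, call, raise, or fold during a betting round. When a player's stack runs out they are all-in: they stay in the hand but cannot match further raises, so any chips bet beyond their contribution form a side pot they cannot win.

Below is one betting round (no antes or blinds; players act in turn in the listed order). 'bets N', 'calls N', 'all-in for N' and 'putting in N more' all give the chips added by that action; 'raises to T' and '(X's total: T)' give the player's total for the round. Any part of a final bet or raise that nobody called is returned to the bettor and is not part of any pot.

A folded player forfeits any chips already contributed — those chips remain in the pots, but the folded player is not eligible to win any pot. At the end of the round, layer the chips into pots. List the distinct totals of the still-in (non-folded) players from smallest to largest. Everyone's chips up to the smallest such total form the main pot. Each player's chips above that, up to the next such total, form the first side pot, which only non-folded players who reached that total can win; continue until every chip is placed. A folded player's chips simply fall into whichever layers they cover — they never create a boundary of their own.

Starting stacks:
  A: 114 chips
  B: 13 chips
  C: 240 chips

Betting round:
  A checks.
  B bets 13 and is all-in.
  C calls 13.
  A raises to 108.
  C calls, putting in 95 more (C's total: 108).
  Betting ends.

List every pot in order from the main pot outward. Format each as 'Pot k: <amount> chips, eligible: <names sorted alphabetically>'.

Contributions: A=108, B=13, C=108
Pot levels (distinct totals of non-folded players): 13, 108
Layer 1-13: 13 each from A, B, C = 13*3 = 39 chips; eligible A, B, C
Layer 14-108: 95 each from A, C = 95*2 = 190 chips; eligible A, C

Pot 1: 39 chips, eligible: A, B, C
Pot 2: 190 chips, eligible: A, C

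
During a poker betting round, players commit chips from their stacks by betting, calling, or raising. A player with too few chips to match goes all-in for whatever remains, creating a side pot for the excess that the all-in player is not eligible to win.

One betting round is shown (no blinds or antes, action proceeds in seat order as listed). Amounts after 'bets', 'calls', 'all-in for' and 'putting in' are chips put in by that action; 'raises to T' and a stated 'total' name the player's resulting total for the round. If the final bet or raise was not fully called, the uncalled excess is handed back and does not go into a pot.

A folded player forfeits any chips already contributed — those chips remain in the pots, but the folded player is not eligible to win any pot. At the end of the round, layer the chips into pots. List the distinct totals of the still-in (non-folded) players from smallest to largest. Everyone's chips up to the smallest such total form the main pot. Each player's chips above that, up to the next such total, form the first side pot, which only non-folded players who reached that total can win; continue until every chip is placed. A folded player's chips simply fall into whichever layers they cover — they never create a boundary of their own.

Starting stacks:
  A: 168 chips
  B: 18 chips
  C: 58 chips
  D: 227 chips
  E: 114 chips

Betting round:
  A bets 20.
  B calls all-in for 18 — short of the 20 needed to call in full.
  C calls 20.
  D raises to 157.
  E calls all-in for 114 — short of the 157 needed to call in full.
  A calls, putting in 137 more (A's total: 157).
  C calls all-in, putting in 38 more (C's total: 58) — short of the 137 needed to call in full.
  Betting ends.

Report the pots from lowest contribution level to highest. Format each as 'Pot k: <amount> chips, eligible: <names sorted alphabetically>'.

Pot 1: 90 chips, eligible: A, B, C, D, E
Pot 2: 160 chips, eligible: A, C, D, E
Pot 3: 168 chips, eligible: A, D, E
Pot 4: 86 chips, eligible: A, D

Derivation:
Contributions: A=157, B=18, C=58, D=157, E=114
Pot levels (distinct totals of non-folded players): 18, 58, 114, 157
Layer 1-18: 18 each from A, B, C, D, E = 18*5 = 90 chips; eligible A, B, C, D, E
Layer 19-58: 40 each from A, C, D, E = 40*4 = 160 chips; eligible A, C, D, E
Layer 59-114: 56 each from A, D, E = 56*3 = 168 chips; eligible A, D, E
Layer 115-157: 43 each from A, D = 43*2 = 86 chips; eligible A, D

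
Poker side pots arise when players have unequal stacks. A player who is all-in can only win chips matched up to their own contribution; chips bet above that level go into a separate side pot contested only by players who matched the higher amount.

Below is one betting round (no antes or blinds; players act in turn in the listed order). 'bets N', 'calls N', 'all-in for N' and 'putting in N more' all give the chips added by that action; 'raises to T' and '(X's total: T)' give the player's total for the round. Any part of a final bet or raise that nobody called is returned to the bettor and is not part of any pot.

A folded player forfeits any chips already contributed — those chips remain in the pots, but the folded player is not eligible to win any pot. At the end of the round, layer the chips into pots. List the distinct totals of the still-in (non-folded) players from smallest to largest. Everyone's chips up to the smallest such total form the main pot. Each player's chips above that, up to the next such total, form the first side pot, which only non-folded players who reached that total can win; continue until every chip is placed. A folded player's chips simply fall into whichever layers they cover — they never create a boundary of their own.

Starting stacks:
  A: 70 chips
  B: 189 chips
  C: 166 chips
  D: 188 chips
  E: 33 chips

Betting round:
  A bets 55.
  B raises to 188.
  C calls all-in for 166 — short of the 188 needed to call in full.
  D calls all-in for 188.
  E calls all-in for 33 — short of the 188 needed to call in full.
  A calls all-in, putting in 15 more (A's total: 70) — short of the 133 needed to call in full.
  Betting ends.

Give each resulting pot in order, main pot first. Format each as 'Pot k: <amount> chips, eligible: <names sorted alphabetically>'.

Contributions: A=70, B=188, C=166, D=188, E=33
Pot levels (distinct totals of non-folded players): 33, 70, 166, 188
Layer 1-33: 33 each from A, B, C, D, E = 33*5 = 165 chips; eligible A, B, C, D, E
Layer 34-70: 37 each from A, B, C, D = 37*4 = 148 chips; eligible A, B, C, D
Layer 71-166: 96 each from B, C, D = 96*3 = 288 chips; eligible B, C, D
Layer 167-188: 22 each from B, D = 22*2 = 44 chips; eligible B, D

Pot 1: 165 chips, eligible: A, B, C, D, E
Pot 2: 148 chips, eligible: A, B, C, D
Pot 3: 288 chips, eligible: B, C, D
Pot 4: 44 chips, eligible: B, D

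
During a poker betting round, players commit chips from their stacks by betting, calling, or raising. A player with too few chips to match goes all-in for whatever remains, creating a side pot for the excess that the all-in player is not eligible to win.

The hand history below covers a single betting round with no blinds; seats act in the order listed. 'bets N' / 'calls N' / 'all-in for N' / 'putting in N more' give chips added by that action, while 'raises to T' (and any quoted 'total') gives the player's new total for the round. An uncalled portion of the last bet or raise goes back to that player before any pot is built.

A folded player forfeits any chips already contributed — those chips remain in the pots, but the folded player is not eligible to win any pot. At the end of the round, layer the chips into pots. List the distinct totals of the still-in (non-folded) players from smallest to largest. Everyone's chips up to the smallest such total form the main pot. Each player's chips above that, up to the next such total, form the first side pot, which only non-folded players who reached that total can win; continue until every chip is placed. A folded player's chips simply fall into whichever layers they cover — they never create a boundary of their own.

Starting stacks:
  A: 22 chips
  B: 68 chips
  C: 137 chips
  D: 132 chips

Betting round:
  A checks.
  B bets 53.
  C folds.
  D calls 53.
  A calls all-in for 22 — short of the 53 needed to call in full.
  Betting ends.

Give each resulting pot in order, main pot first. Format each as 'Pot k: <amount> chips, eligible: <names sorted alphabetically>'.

Pot 1: 66 chips, eligible: A, B, D
Pot 2: 62 chips, eligible: B, D

Derivation:
Contributions: A=22, B=53, D=53
Folded: C
Pot levels (distinct totals of non-folded players): 22, 53
Layer 1-22: 22 each from A, B, D = 22*3 = 66 chips; eligible A, B, D
Layer 23-53: 31 each from B, D = 31*2 = 62 chips; eligible B, D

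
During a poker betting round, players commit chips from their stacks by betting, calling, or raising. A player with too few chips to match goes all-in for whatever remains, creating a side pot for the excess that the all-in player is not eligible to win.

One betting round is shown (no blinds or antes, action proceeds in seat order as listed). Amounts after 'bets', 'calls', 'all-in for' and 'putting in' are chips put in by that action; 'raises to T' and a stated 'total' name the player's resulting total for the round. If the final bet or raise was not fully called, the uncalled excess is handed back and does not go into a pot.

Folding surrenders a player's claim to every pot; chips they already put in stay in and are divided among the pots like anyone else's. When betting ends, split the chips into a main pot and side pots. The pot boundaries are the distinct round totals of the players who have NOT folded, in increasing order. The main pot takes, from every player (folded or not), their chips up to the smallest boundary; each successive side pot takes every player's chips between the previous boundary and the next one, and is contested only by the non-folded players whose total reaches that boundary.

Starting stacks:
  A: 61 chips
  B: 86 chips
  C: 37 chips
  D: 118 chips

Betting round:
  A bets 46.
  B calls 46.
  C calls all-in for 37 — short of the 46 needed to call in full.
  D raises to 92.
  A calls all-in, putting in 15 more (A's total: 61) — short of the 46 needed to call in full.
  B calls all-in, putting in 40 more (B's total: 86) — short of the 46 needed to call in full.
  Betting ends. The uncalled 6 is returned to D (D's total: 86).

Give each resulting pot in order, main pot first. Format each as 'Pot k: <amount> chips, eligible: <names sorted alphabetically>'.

Contributions (after 6 returned to D): A=61, B=86, C=37, D=86
Pot levels (distinct totals of non-folded players): 37, 61, 86
Layer 1-37: 37 each from A, B, C, D = 37*4 = 148 chips; eligible A, B, C, D
Layer 38-61: 24 each from A, B, D = 24*3 = 72 chips; eligible A, B, D
Layer 62-86: 25 each from B, D = 25*2 = 50 chips; eligible B, D

Pot 1: 148 chips, eligible: A, B, C, D
Pot 2: 72 chips, eligible: A, B, D
Pot 3: 50 chips, eligible: B, D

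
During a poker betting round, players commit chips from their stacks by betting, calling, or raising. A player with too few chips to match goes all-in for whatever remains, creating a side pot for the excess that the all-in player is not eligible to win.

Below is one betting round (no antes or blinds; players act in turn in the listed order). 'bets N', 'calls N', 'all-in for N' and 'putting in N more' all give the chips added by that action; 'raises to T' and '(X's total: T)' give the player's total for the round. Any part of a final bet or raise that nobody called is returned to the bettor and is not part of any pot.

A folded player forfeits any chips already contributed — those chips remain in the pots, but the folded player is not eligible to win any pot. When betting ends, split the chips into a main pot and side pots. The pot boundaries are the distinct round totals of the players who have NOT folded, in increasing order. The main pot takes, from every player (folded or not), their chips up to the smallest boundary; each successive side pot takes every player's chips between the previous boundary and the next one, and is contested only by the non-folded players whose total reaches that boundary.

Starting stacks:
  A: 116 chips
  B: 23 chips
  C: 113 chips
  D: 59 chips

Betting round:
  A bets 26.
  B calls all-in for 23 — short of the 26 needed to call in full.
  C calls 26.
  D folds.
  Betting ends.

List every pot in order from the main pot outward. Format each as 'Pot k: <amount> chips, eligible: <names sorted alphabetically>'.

Contributions: A=26, B=23, C=26
Folded: D
Pot levels (distinct totals of non-folded players): 23, 26
Layer 1-23: 23 each from A, B, C = 23*3 = 69 chips; eligible A, B, C
Layer 24-26: 3 each from A, C = 3*2 = 6 chips; eligible A, C

Pot 1: 69 chips, eligible: A, B, C
Pot 2: 6 chips, eligible: A, C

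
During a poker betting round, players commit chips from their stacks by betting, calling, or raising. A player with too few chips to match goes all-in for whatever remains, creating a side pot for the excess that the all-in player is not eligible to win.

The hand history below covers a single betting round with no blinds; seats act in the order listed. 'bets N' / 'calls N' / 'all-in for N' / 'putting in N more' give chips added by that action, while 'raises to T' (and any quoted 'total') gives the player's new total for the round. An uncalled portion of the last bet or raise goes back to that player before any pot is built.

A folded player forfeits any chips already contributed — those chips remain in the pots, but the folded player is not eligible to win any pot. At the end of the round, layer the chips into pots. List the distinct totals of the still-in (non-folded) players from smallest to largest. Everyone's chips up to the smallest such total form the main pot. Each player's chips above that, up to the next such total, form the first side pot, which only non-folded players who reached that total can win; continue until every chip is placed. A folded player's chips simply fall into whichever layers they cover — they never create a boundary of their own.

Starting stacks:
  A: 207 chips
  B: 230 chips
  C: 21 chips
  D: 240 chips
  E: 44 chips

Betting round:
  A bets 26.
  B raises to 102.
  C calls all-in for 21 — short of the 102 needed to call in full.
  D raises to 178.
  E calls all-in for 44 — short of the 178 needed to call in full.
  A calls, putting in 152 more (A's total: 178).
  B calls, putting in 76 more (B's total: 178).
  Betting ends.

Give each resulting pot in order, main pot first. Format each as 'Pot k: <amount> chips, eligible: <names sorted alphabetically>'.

Contributions: A=178, B=178, C=21, D=178, E=44
Pot levels (distinct totals of non-folded players): 21, 44, 178
Layer 1-21: 21 each from A, B, C, D, E = 21*5 = 105 chips; eligible A, B, C, D, E
Layer 22-44: 23 each from A, B, D, E = 23*4 = 92 chips; eligible A, B, D, E
Layer 45-178: 134 each from A, B, D = 134*3 = 402 chips; eligible A, B, D

Pot 1: 105 chips, eligible: A, B, C, D, E
Pot 2: 92 chips, eligible: A, B, D, E
Pot 3: 402 chips, eligible: A, B, D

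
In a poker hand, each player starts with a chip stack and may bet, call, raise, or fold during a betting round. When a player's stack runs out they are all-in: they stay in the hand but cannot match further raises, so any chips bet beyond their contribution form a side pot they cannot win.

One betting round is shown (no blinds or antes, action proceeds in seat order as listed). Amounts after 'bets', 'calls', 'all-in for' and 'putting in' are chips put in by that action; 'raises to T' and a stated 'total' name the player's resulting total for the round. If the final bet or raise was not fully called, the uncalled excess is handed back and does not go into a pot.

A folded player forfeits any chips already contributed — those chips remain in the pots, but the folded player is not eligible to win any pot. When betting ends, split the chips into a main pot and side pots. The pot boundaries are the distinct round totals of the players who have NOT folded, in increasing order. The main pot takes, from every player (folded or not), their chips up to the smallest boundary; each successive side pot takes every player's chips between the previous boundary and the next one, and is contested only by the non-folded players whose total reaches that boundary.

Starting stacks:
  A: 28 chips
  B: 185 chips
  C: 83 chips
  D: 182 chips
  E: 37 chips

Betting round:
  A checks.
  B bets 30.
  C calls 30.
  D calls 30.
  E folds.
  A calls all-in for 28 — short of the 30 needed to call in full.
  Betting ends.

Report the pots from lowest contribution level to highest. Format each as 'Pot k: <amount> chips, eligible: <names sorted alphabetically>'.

Pot 1: 112 chips, eligible: A, B, C, D
Pot 2: 6 chips, eligible: B, C, D

Derivation:
Contributions: A=28, B=30, C=30, D=30
Folded: E
Pot levels (distinct totals of non-folded players): 28, 30
Layer 1-28: 28 each from A, B, C, D = 28*4 = 112 chips; eligible A, B, C, D
Layer 29-30: 2 each from B, C, D = 2*3 = 6 chips; eligible B, C, D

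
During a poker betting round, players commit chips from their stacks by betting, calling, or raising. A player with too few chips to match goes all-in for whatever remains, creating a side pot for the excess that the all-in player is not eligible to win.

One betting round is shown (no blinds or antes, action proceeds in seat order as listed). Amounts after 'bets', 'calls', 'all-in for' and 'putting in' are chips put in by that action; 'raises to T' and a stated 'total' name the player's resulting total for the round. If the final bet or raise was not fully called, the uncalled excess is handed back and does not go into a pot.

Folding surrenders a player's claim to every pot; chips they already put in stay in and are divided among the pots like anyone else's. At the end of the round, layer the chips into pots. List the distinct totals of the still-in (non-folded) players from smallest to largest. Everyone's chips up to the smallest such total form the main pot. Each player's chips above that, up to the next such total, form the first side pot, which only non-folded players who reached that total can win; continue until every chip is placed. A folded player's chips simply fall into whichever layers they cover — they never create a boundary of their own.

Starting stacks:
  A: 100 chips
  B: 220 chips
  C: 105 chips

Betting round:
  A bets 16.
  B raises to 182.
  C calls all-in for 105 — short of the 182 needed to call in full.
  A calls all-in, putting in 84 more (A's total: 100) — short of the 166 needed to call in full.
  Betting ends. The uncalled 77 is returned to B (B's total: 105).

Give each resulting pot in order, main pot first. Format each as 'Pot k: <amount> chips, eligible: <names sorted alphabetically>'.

Pot 1: 300 chips, eligible: A, B, C
Pot 2: 10 chips, eligible: B, C

Derivation:
Contributions (after 77 returned to B): A=100, B=105, C=105
Pot levels (distinct totals of non-folded players): 100, 105
Layer 1-100: 100 each from A, B, C = 100*3 = 300 chips; eligible A, B, C
Layer 101-105: 5 each from B, C = 5*2 = 10 chips; eligible B, C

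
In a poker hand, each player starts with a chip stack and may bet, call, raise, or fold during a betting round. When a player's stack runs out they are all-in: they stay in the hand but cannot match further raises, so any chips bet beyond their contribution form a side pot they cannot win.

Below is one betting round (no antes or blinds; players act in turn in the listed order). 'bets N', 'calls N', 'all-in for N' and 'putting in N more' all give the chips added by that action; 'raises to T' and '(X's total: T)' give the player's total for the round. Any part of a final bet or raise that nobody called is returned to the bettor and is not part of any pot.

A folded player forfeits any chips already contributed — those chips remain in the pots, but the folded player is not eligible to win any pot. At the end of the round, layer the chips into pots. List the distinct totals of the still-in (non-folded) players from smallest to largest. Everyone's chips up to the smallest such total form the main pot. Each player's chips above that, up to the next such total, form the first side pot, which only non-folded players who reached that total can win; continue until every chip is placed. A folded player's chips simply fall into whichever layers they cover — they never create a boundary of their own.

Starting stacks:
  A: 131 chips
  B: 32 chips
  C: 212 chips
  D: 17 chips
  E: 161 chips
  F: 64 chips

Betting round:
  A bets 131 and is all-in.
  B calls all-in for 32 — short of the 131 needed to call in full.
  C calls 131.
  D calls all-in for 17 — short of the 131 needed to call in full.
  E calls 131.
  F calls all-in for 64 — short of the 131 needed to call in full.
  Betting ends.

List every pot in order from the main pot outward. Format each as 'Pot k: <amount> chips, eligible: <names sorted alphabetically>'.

Contributions: A=131, B=32, C=131, D=17, E=131, F=64
Pot levels (distinct totals of non-folded players): 17, 32, 64, 131
Layer 1-17: 17 each from A, B, C, D, E, F = 17*6 = 102 chips; eligible A, B, C, D, E, F
Layer 18-32: 15 each from A, B, C, E, F = 15*5 = 75 chips; eligible A, B, C, E, F
Layer 33-64: 32 each from A, C, E, F = 32*4 = 128 chips; eligible A, C, E, F
Layer 65-131: 67 each from A, C, E = 67*3 = 201 chips; eligible A, C, E

Pot 1: 102 chips, eligible: A, B, C, D, E, F
Pot 2: 75 chips, eligible: A, B, C, E, F
Pot 3: 128 chips, eligible: A, C, E, F
Pot 4: 201 chips, eligible: A, C, E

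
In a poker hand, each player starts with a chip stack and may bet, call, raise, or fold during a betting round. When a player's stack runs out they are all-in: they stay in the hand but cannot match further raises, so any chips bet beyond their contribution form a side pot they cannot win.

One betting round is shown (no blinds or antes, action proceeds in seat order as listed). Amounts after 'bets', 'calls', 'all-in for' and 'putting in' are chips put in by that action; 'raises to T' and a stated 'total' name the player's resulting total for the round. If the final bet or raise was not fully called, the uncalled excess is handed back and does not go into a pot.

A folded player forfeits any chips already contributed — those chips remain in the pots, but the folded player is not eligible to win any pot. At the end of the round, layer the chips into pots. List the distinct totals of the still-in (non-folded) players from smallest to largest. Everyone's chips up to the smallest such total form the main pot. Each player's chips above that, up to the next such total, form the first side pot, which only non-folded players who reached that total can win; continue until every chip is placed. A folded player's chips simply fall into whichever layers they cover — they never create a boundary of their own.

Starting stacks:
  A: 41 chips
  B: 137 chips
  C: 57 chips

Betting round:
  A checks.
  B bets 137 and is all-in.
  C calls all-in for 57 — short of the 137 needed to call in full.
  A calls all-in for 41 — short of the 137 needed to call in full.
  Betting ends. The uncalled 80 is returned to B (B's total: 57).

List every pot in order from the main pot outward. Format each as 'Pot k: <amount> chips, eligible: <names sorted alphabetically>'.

Contributions (after 80 returned to B): A=41, B=57, C=57
Pot levels (distinct totals of non-folded players): 41, 57
Layer 1-41: 41 each from A, B, C = 41*3 = 123 chips; eligible A, B, C
Layer 42-57: 16 each from B, C = 16*2 = 32 chips; eligible B, C

Pot 1: 123 chips, eligible: A, B, C
Pot 2: 32 chips, eligible: B, C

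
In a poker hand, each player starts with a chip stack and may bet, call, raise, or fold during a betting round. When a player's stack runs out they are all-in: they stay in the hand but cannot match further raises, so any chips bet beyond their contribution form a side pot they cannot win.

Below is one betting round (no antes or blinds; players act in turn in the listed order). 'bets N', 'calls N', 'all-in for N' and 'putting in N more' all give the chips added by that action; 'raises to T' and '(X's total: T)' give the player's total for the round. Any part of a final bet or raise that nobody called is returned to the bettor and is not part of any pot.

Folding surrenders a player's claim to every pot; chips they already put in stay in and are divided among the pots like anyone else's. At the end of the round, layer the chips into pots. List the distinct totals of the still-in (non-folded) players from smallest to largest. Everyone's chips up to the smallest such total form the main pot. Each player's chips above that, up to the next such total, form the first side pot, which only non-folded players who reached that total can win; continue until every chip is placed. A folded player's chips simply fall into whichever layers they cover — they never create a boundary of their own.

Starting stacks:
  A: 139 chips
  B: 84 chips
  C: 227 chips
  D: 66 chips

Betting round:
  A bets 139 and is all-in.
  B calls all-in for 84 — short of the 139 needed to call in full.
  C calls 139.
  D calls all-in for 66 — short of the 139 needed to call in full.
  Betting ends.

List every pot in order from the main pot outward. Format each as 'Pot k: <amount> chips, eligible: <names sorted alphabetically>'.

Pot 1: 264 chips, eligible: A, B, C, D
Pot 2: 54 chips, eligible: A, B, C
Pot 3: 110 chips, eligible: A, C

Derivation:
Contributions: A=139, B=84, C=139, D=66
Pot levels (distinct totals of non-folded players): 66, 84, 139
Layer 1-66: 66 each from A, B, C, D = 66*4 = 264 chips; eligible A, B, C, D
Layer 67-84: 18 each from A, B, C = 18*3 = 54 chips; eligible A, B, C
Layer 85-139: 55 each from A, C = 55*2 = 110 chips; eligible A, C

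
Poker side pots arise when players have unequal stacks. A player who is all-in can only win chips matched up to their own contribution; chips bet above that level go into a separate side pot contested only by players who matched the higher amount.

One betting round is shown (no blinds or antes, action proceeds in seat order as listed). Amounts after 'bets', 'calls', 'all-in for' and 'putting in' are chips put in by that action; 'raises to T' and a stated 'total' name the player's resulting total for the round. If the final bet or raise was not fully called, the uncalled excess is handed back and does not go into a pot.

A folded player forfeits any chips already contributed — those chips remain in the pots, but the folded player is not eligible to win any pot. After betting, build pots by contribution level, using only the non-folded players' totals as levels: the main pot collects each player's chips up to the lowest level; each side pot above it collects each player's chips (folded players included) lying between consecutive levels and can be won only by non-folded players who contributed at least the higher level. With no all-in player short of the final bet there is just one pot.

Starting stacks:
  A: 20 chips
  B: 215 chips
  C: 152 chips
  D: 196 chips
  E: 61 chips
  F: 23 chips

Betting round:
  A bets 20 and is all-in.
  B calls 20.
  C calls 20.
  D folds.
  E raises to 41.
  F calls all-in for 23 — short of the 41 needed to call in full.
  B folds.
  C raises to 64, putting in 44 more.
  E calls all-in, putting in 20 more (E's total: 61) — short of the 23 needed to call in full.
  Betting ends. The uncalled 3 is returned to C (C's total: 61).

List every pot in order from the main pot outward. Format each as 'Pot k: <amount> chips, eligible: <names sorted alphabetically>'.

Pot 1: 100 chips, eligible: A, C, E, F
Pot 2: 9 chips, eligible: C, E, F
Pot 3: 76 chips, eligible: C, E

Derivation:
Contributions (after 3 returned to C): A=20, B=20, C=61, E=61, F=23
Folded: B, D
Pot levels (distinct totals of non-folded players): 20, 23, 61
Layer 1-20: 20 each from A, B, C, E, F = 20*5 = 100 chips; eligible A, C, E, F
Layer 21-23: 3 each from C, E, F = 3*3 = 9 chips; eligible C, E, F
Layer 24-61: 38 each from C, E = 38*2 = 76 chips; eligible C, E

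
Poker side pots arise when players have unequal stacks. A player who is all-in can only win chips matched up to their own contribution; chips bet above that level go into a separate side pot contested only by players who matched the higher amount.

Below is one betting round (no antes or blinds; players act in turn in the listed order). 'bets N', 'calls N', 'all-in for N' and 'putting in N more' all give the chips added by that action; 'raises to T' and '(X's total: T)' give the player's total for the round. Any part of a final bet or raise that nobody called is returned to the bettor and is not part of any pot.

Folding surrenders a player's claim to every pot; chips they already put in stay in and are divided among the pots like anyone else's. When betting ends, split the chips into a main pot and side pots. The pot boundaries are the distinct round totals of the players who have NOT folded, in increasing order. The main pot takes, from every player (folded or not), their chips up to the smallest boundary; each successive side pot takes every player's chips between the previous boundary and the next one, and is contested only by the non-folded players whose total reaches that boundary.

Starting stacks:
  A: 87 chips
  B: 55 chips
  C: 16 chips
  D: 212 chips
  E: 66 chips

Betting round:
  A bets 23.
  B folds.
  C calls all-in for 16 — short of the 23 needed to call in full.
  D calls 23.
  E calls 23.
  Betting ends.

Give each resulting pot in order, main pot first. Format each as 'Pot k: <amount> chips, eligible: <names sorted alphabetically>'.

Pot 1: 64 chips, eligible: A, C, D, E
Pot 2: 21 chips, eligible: A, D, E

Derivation:
Contributions: A=23, C=16, D=23, E=23
Folded: B
Pot levels (distinct totals of non-folded players): 16, 23
Layer 1-16: 16 each from A, C, D, E = 16*4 = 64 chips; eligible A, C, D, E
Layer 17-23: 7 each from A, D, E = 7*3 = 21 chips; eligible A, D, E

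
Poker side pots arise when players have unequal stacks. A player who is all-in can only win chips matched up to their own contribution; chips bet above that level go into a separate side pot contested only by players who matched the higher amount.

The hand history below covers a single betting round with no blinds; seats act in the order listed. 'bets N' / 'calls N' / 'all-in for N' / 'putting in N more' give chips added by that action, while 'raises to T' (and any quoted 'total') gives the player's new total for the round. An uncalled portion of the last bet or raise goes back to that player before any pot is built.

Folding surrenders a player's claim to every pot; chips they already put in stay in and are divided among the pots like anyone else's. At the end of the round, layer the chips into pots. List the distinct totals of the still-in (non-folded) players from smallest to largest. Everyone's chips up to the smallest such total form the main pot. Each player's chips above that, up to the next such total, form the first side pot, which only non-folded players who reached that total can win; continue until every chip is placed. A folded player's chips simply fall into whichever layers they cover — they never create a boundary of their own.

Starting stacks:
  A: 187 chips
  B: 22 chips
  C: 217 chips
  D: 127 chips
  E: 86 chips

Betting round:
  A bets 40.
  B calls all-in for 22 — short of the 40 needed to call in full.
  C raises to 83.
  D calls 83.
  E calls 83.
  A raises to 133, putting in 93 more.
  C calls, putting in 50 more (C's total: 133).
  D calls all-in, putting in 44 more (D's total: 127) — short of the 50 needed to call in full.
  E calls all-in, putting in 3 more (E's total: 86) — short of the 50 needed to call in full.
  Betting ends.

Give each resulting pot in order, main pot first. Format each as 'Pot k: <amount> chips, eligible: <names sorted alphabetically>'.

Contributions: A=133, B=22, C=133, D=127, E=86
Pot levels (distinct totals of non-folded players): 22, 86, 127, 133
Layer 1-22: 22 each from A, B, C, D, E = 22*5 = 110 chips; eligible A, B, C, D, E
Layer 23-86: 64 each from A, C, D, E = 64*4 = 256 chips; eligible A, C, D, E
Layer 87-127: 41 each from A, C, D = 41*3 = 123 chips; eligible A, C, D
Layer 128-133: 6 each from A, C = 6*2 = 12 chips; eligible A, C

Pot 1: 110 chips, eligible: A, B, C, D, E
Pot 2: 256 chips, eligible: A, C, D, E
Pot 3: 123 chips, eligible: A, C, D
Pot 4: 12 chips, eligible: A, C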